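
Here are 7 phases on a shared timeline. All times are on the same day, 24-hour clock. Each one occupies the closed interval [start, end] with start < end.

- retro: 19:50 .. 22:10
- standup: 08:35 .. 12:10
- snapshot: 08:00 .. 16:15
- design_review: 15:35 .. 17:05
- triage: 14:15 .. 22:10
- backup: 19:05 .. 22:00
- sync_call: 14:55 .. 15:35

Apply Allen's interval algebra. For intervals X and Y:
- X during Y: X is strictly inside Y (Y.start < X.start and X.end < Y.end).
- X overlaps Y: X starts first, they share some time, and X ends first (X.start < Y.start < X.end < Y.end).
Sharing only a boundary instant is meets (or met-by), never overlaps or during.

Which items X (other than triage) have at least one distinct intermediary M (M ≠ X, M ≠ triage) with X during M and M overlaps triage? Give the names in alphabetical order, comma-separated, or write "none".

Target triage = [14:15, 22:10].
Intermediaries M with M overlaps triage: snapshot.
Via snapshot — items with X during snapshot: standup, sync_call.
Union: standup, sync_call.

standup, sync_call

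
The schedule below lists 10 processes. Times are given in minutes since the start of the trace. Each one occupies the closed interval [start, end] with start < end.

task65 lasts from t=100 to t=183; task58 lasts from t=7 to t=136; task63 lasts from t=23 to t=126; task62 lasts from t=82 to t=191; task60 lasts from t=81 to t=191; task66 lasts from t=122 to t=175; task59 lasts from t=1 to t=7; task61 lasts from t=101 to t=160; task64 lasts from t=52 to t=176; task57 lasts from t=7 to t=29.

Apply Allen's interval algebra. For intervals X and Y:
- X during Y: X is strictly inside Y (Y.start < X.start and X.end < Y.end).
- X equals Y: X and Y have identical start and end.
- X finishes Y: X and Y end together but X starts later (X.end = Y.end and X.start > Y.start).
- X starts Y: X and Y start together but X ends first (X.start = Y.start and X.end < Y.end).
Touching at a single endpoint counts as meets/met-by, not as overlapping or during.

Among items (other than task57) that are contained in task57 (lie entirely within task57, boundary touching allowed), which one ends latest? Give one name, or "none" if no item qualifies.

none

Target task57 = [t=7, t=29].
task58 [t=7, t=136] → started-by → excluded.
task59 [t=1, t=7] → meets → excluded.
task60 [t=81, t=191] → after → excluded.
task61 [t=101, t=160] → after → excluded.
task62 [t=82, t=191] → after → excluded.
task63 [t=23, t=126] → overlapped-by → excluded.
task64 [t=52, t=176] → after → excluded.
task65 [t=100, t=183] → after → excluded.
task66 [t=122, t=175] → after → excluded.
No candidates → none.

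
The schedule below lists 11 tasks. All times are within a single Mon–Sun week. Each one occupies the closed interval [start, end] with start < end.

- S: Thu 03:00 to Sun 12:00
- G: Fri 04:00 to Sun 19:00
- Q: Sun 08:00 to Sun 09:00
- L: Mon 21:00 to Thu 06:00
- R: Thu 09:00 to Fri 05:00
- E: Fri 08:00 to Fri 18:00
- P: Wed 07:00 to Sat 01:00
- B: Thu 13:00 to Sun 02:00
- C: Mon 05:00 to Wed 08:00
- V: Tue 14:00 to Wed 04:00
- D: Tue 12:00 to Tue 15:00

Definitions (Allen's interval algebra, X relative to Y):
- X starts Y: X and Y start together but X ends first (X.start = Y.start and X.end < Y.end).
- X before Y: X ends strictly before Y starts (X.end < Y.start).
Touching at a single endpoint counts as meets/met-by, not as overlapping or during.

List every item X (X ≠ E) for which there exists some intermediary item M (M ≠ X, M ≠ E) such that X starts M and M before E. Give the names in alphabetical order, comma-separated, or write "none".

Target E = [Fri 08:00, Fri 18:00].
Intermediaries M with M before E: C, D, L, R, V.
Via C — items with X starts C: none.
Via D — items with X starts D: none.
Via L — items with X starts L: none.
Via R — items with X starts R: none.
Via V — items with X starts V: none.
Union: none.

none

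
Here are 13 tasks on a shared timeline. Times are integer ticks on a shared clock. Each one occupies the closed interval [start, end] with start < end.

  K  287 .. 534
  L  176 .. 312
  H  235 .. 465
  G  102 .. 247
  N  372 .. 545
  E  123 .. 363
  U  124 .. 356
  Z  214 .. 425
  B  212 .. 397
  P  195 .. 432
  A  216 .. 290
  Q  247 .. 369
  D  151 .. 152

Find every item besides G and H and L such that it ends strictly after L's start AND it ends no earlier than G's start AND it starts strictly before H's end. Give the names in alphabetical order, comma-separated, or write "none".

A, B, E, K, N, P, Q, U, Z

Conditions: its end is strictly after L's start (X.end > 176) AND its end is no earlier than G's start (X.end >= 102) AND its start is strictly before H's end (X.start < 465).
A: end 290 > 176? ✓; end 290 >= 102? ✓; start 216 < 465? ✓ → yes.
B: end 397 > 176? ✓; end 397 >= 102? ✓; start 212 < 465? ✓ → yes.
D: end 152 > 176? ✗; end 152 >= 102? ✓; start 151 < 465? ✓ → no.
E: end 363 > 176? ✓; end 363 >= 102? ✓; start 123 < 465? ✓ → yes.
K: end 534 > 176? ✓; end 534 >= 102? ✓; start 287 < 465? ✓ → yes.
N: end 545 > 176? ✓; end 545 >= 102? ✓; start 372 < 465? ✓ → yes.
P: end 432 > 176? ✓; end 432 >= 102? ✓; start 195 < 465? ✓ → yes.
Q: end 369 > 176? ✓; end 369 >= 102? ✓; start 247 < 465? ✓ → yes.
U: end 356 > 176? ✓; end 356 >= 102? ✓; start 124 < 465? ✓ → yes.
Z: end 425 > 176? ✓; end 425 >= 102? ✓; start 214 < 465? ✓ → yes.
Result: A, B, E, K, N, P, Q, U, Z.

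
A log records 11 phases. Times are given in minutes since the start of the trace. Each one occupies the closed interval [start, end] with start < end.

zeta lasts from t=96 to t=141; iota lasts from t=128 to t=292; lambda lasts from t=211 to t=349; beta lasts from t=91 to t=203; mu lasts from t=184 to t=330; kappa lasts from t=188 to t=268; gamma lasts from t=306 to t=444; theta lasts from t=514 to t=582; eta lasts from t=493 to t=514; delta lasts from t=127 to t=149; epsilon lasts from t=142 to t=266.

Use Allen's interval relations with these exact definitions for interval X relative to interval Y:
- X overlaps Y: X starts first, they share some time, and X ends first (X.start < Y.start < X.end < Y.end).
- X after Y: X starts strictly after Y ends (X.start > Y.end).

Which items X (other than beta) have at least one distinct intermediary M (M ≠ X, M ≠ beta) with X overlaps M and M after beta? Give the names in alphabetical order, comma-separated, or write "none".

epsilon, iota, kappa, lambda, mu

Target beta = [t=91, t=203].
Intermediaries M with M after beta: eta, gamma, lambda, theta.
Via eta — items with X overlaps eta: none.
Via gamma — items with X overlaps gamma: lambda, mu.
Via lambda — items with X overlaps lambda: epsilon, iota, kappa, mu.
Via theta — items with X overlaps theta: none.
Union: epsilon, iota, kappa, lambda, mu.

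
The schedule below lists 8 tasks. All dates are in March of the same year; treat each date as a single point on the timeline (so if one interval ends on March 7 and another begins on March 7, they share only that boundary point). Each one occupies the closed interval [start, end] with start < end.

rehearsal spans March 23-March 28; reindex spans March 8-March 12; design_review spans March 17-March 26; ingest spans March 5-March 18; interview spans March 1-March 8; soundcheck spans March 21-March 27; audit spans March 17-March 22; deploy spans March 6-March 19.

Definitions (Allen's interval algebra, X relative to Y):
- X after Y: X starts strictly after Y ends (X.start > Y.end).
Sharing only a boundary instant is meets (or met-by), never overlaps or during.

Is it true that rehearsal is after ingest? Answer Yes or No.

rehearsal = [March 23, March 28], ingest = [March 5, March 18].
Actual relation of rehearsal to ingest: after.
Asked whether 'after' holds → Yes.

Yes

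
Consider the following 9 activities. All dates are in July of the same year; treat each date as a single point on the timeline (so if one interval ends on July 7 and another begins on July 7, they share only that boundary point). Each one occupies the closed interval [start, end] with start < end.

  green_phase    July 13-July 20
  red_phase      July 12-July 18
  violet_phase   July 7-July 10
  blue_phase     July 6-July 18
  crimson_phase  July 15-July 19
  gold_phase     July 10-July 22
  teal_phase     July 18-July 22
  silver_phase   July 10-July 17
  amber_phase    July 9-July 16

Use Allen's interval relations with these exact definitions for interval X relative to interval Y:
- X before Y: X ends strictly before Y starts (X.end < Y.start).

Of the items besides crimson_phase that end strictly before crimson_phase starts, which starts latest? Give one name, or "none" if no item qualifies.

Target crimson_phase = [July 15, July 19].
amber_phase [July 9, July 16] → overlaps → excluded.
blue_phase [July 6, July 18] → overlaps → excluded.
gold_phase [July 10, July 22] → contains → excluded.
green_phase [July 13, July 20] → contains → excluded.
red_phase [July 12, July 18] → overlaps → excluded.
silver_phase [July 10, July 17] → overlaps → excluded.
teal_phase [July 18, July 22] → overlapped-by → excluded.
violet_phase [July 7, July 10] → before → candidate.
Among candidates, latest start is July 7 → violet_phase.

violet_phase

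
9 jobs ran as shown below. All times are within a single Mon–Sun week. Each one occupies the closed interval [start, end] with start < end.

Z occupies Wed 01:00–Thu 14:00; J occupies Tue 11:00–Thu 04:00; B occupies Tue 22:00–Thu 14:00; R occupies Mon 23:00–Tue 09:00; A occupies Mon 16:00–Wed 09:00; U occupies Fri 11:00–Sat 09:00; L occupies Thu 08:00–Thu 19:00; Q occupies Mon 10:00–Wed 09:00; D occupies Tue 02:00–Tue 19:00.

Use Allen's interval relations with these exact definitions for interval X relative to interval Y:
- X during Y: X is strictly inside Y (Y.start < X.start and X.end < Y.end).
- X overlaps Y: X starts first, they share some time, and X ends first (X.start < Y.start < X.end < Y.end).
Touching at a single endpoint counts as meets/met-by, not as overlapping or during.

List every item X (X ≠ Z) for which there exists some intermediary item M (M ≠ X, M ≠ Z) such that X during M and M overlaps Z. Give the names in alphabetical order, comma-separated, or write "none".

Target Z = [Wed 01:00, Thu 14:00].
Intermediaries M with M overlaps Z: A, J, Q.
Via A — items with X during A: D, R.
Via J — items with X during J: none.
Via Q — items with X during Q: D, R.
Union: D, R.

D, R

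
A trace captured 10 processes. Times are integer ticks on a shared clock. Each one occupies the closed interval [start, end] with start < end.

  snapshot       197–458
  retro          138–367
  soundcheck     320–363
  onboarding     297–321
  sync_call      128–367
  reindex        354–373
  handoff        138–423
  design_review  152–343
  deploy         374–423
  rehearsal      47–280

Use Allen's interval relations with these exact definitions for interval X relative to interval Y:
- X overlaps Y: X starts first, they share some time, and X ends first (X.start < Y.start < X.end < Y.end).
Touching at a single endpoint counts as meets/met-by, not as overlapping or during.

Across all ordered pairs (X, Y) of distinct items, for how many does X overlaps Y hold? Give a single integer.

Checking all 90 ordered pairs for relation 'overlaps'; matching pairs in alphabetical order:
(design_review, snapshot): design_review overlaps snapshot ✓
(design_review, soundcheck): design_review overlaps soundcheck ✓
(handoff, snapshot): handoff overlaps snapshot ✓
(onboarding, soundcheck): onboarding overlaps soundcheck ✓
(rehearsal, design_review): rehearsal overlaps design_review ✓
(rehearsal, handoff): rehearsal overlaps handoff ✓
(rehearsal, retro): rehearsal overlaps retro ✓
(rehearsal, snapshot): rehearsal overlaps snapshot ✓
(rehearsal, sync_call): rehearsal overlaps sync_call ✓
(retro, reindex): retro overlaps reindex ✓
(retro, snapshot): retro overlaps snapshot ✓
(soundcheck, reindex): soundcheck overlaps reindex ✓
(sync_call, handoff): sync_call overlaps handoff ✓
(sync_call, reindex): sync_call overlaps reindex ✓
(sync_call, snapshot): sync_call overlaps snapshot ✓
Count: 15.

15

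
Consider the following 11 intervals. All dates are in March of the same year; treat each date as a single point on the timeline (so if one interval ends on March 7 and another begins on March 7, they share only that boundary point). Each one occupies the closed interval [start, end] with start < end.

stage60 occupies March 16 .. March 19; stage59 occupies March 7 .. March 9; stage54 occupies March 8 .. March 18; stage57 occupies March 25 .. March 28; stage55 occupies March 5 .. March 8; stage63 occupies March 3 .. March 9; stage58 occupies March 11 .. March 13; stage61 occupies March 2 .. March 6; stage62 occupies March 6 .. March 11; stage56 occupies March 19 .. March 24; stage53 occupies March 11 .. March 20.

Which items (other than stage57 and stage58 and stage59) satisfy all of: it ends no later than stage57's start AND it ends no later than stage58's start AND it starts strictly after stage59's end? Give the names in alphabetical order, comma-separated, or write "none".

Conditions: its end is no later than stage57's start (X.end <= March 25) AND its end is no later than stage58's start (X.end <= March 11) AND its start is strictly after stage59's end (X.start > March 9).
stage53: end March 20 <= March 25? ✓; end March 20 <= March 11? ✗; start March 11 > March 9? ✓ → no.
stage54: end March 18 <= March 25? ✓; end March 18 <= March 11? ✗; start March 8 > March 9? ✗ → no.
stage55: end March 8 <= March 25? ✓; end March 8 <= March 11? ✓; start March 5 > March 9? ✗ → no.
stage56: end March 24 <= March 25? ✓; end March 24 <= March 11? ✗; start March 19 > March 9? ✓ → no.
stage60: end March 19 <= March 25? ✓; end March 19 <= March 11? ✗; start March 16 > March 9? ✓ → no.
stage61: end March 6 <= March 25? ✓; end March 6 <= March 11? ✓; start March 2 > March 9? ✗ → no.
stage62: end March 11 <= March 25? ✓; end March 11 <= March 11? ✓; start March 6 > March 9? ✗ → no.
stage63: end March 9 <= March 25? ✓; end March 9 <= March 11? ✓; start March 3 > March 9? ✗ → no.
Result: none.

none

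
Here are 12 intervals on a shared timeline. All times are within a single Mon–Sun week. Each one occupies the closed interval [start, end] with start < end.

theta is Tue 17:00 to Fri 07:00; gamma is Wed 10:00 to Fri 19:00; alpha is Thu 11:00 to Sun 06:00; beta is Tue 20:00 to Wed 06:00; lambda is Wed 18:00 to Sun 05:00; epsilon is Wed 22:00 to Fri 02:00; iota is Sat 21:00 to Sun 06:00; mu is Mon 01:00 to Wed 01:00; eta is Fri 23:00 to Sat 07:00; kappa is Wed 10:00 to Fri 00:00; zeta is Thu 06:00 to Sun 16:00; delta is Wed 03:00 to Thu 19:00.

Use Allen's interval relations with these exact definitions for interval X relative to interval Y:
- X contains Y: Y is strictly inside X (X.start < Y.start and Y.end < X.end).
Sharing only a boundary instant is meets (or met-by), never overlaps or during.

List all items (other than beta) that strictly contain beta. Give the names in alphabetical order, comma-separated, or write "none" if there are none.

theta

Target beta = [Tue 20:00, Wed 06:00].
alpha [Thu 11:00, Sun 06:00] → after → no.
delta [Wed 03:00, Thu 19:00] → overlapped-by → no.
epsilon [Wed 22:00, Fri 02:00] → after → no.
eta [Fri 23:00, Sat 07:00] → after → no.
gamma [Wed 10:00, Fri 19:00] → after → no.
iota [Sat 21:00, Sun 06:00] → after → no.
kappa [Wed 10:00, Fri 00:00] → after → no.
lambda [Wed 18:00, Sun 05:00] → after → no.
mu [Mon 01:00, Wed 01:00] → overlaps → no.
theta [Tue 17:00, Fri 07:00] → contains → yes.
zeta [Thu 06:00, Sun 16:00] → after → no.
Result: theta.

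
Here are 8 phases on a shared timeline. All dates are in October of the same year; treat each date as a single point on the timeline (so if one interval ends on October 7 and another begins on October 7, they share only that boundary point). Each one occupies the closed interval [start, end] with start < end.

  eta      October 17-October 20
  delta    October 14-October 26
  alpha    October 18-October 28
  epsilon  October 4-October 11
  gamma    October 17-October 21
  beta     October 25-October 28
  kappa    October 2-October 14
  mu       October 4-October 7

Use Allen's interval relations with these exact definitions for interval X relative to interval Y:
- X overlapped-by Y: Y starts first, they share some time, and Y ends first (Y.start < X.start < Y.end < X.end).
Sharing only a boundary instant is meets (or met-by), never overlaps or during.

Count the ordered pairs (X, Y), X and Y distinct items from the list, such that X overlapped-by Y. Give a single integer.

4

Checking all 56 ordered pairs for relation 'overlapped-by'; matching pairs in alphabetical order:
(alpha, delta): alpha overlapped-by delta ✓
(alpha, eta): alpha overlapped-by eta ✓
(alpha, gamma): alpha overlapped-by gamma ✓
(beta, delta): beta overlapped-by delta ✓
Count: 4.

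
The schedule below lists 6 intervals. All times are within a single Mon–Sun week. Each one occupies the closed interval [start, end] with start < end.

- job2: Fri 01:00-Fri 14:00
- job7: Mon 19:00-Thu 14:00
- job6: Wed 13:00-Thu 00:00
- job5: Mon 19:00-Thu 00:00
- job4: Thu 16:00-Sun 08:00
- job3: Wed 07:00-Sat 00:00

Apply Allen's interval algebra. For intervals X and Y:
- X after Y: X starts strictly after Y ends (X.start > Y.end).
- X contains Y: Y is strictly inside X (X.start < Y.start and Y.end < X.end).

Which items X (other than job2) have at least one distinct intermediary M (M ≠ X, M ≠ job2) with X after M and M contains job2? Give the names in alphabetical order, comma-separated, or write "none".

Target job2 = [Fri 01:00, Fri 14:00].
Intermediaries M with M contains job2: job3, job4.
Via job3 — items with X after job3: none.
Via job4 — items with X after job4: none.
Union: none.

none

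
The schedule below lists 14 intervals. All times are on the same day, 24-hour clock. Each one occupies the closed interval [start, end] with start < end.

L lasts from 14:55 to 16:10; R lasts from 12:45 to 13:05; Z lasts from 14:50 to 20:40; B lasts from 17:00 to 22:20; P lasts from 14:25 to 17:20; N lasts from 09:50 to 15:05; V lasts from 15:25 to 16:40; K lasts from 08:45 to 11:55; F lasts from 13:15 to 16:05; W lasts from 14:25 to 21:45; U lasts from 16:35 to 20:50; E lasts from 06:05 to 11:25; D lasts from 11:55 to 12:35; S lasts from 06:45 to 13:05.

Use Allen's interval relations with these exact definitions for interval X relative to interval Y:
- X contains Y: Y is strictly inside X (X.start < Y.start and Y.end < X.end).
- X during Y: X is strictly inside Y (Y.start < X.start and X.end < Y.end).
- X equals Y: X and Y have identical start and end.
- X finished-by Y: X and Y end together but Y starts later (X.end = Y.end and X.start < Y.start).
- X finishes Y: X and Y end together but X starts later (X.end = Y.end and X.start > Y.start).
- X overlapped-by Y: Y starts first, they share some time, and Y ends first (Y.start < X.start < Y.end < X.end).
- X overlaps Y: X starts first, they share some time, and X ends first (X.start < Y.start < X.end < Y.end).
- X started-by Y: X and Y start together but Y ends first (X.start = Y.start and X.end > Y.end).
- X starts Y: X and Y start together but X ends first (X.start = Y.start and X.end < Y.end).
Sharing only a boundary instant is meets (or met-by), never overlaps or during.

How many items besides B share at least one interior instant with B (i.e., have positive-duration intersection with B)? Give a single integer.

Target B = [17:00, 22:20].
D [11:55, 12:35] → before → no.
E [06:05, 11:25] → before → no.
F [13:15, 16:05] → before → no.
K [08:45, 11:55] → before → no.
L [14:55, 16:10] → before → no.
N [09:50, 15:05] → before → no.
P [14:25, 17:20] → overlaps → counts.
R [12:45, 13:05] → before → no.
S [06:45, 13:05] → before → no.
U [16:35, 20:50] → overlaps → counts.
V [15:25, 16:40] → before → no.
W [14:25, 21:45] → overlaps → counts.
Z [14:50, 20:40] → overlaps → counts.
Total: 4.

4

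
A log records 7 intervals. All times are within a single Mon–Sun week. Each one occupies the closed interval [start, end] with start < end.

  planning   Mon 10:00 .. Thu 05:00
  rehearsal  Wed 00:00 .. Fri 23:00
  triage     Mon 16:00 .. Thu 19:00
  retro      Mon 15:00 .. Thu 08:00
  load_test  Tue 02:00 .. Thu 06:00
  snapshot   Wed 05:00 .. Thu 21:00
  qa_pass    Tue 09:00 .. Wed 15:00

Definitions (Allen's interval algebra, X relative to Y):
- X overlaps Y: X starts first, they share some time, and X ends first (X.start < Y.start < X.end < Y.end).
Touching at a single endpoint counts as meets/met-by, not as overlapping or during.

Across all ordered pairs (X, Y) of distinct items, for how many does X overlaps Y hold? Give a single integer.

Checking all 42 ordered pairs for relation 'overlaps'; matching pairs in alphabetical order:
(load_test, rehearsal): load_test overlaps rehearsal ✓
(load_test, snapshot): load_test overlaps snapshot ✓
(planning, load_test): planning overlaps load_test ✓
(planning, rehearsal): planning overlaps rehearsal ✓
(planning, retro): planning overlaps retro ✓
(planning, snapshot): planning overlaps snapshot ✓
(planning, triage): planning overlaps triage ✓
(qa_pass, rehearsal): qa_pass overlaps rehearsal ✓
(qa_pass, snapshot): qa_pass overlaps snapshot ✓
(retro, rehearsal): retro overlaps rehearsal ✓
(retro, snapshot): retro overlaps snapshot ✓
(retro, triage): retro overlaps triage ✓
(triage, rehearsal): triage overlaps rehearsal ✓
(triage, snapshot): triage overlaps snapshot ✓
Count: 14.

14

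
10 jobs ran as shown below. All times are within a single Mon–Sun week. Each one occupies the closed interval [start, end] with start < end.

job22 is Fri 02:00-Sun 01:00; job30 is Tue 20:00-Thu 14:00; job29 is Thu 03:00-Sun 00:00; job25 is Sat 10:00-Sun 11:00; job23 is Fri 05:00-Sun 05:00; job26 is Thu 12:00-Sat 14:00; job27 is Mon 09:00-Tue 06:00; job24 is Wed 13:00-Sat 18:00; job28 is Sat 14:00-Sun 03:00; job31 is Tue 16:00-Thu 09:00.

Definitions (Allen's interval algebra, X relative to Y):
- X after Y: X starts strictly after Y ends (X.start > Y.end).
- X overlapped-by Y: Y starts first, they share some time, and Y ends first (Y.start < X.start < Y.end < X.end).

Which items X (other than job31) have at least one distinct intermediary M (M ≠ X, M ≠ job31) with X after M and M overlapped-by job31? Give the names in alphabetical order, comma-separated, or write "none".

Target job31 = [Tue 16:00, Thu 09:00].
Intermediaries M with M overlapped-by job31: job24, job29, job30.
Via job24 — items with X after job24: none.
Via job29 — items with X after job29: none.
Via job30 — items with X after job30: job22, job23, job25, job28.
Union: job22, job23, job25, job28.

job22, job23, job25, job28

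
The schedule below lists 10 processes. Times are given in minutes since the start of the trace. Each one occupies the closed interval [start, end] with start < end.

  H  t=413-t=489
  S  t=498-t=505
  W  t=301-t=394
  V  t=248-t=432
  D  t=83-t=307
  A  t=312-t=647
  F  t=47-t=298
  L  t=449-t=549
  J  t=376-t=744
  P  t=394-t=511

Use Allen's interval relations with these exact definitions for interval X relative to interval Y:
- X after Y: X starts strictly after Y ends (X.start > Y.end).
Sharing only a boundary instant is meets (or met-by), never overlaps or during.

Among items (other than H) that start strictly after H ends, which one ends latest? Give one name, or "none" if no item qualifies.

Target H = [t=413, t=489].
A [t=312, t=647] → contains → excluded.
D [t=83, t=307] → before → excluded.
F [t=47, t=298] → before → excluded.
J [t=376, t=744] → contains → excluded.
L [t=449, t=549] → overlapped-by → excluded.
P [t=394, t=511] → contains → excluded.
S [t=498, t=505] → after → candidate.
V [t=248, t=432] → overlaps → excluded.
W [t=301, t=394] → before → excluded.
Among candidates, latest end is t=505 → S.

S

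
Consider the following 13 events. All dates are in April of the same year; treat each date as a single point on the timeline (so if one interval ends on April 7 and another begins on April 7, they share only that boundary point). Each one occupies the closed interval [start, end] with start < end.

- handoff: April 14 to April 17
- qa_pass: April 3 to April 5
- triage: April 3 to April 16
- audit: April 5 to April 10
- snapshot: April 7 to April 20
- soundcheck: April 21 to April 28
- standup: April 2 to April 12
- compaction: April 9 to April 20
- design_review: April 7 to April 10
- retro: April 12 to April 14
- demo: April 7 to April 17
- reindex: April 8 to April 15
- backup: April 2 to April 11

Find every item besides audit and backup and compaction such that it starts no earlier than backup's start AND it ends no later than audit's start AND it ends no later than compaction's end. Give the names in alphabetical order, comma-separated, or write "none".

Conditions: its start is no earlier than backup's start (X.start >= April 2) AND its end is no later than audit's start (X.end <= April 5) AND its end is no later than compaction's end (X.end <= April 20).
demo: start April 7 >= April 2? ✓; end April 17 <= April 5? ✗; end April 17 <= April 20? ✓ → no.
design_review: start April 7 >= April 2? ✓; end April 10 <= April 5? ✗; end April 10 <= April 20? ✓ → no.
handoff: start April 14 >= April 2? ✓; end April 17 <= April 5? ✗; end April 17 <= April 20? ✓ → no.
qa_pass: start April 3 >= April 2? ✓; end April 5 <= April 5? ✓; end April 5 <= April 20? ✓ → yes.
reindex: start April 8 >= April 2? ✓; end April 15 <= April 5? ✗; end April 15 <= April 20? ✓ → no.
retro: start April 12 >= April 2? ✓; end April 14 <= April 5? ✗; end April 14 <= April 20? ✓ → no.
snapshot: start April 7 >= April 2? ✓; end April 20 <= April 5? ✗; end April 20 <= April 20? ✓ → no.
soundcheck: start April 21 >= April 2? ✓; end April 28 <= April 5? ✗; end April 28 <= April 20? ✗ → no.
standup: start April 2 >= April 2? ✓; end April 12 <= April 5? ✗; end April 12 <= April 20? ✓ → no.
triage: start April 3 >= April 2? ✓; end April 16 <= April 5? ✗; end April 16 <= April 20? ✓ → no.
Result: qa_pass.

qa_pass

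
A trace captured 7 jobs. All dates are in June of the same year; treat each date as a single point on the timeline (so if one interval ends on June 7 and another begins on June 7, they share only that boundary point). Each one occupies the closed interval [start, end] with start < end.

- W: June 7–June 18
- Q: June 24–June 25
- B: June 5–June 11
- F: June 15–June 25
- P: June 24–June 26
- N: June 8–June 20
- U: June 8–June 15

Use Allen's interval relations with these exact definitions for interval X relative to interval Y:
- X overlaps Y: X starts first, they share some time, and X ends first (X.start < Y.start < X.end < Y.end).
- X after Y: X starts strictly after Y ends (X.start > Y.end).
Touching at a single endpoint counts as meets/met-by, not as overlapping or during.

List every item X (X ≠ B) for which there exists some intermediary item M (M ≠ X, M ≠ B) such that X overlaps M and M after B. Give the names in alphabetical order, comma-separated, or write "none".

Target B = [June 5, June 11].
Intermediaries M with M after B: F, P, Q.
Via F — items with X overlaps F: N, W.
Via P — items with X overlaps P: F.
Via Q — items with X overlaps Q: none.
Union: F, N, W.

F, N, W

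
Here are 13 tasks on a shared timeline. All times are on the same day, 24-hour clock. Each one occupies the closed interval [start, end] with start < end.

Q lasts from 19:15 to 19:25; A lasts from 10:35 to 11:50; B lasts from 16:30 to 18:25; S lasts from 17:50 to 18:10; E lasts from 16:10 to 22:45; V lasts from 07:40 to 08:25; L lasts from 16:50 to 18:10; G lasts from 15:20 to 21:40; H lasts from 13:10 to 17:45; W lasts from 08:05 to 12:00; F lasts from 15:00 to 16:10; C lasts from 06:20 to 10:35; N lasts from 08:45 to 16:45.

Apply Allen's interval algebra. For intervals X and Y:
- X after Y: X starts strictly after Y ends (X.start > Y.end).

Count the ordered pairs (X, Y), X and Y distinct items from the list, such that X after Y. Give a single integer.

46

Checking all 156 ordered pairs for relation 'after'; matching pairs in alphabetical order:
(A, V): A after V ✓
(B, A): B after A ✓
(B, C): B after C ✓
(B, F): B after F ✓
(B, V): B after V ✓
(B, W): B after W ✓
(E, A): E after A ✓
(E, C): E after C ✓
(E, V): E after V ✓
(E, W): E after W ✓
(F, A): F after A ✓
(F, C): F after C ✓
(F, V): F after V ✓
(F, W): F after W ✓
(G, A): G after A ✓
(G, C): G after C ✓
(G, V): G after V ✓
(G, W): G after W ✓
(H, A): H after A ✓
(H, C): H after C ✓
(H, V): H after V ✓
(H, W): H after W ✓
(L, A): L after A ✓
(L, C): L after C ✓
... plus 22 further pairs not listed.
Count: 46.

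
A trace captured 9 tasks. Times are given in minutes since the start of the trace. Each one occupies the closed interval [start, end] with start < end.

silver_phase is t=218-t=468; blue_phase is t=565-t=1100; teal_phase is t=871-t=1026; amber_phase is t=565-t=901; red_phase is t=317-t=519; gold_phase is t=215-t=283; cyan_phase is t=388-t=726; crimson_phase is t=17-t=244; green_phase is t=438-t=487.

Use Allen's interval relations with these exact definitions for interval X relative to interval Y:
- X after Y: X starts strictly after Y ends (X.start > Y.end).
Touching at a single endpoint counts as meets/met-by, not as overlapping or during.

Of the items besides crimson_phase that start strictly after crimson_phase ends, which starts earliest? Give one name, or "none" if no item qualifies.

Target crimson_phase = [t=17, t=244].
amber_phase [t=565, t=901] → after → candidate.
blue_phase [t=565, t=1100] → after → candidate.
cyan_phase [t=388, t=726] → after → candidate.
gold_phase [t=215, t=283] → overlapped-by → excluded.
green_phase [t=438, t=487] → after → candidate.
red_phase [t=317, t=519] → after → candidate.
silver_phase [t=218, t=468] → overlapped-by → excluded.
teal_phase [t=871, t=1026] → after → candidate.
Among candidates, earliest start is t=317 → red_phase.

red_phase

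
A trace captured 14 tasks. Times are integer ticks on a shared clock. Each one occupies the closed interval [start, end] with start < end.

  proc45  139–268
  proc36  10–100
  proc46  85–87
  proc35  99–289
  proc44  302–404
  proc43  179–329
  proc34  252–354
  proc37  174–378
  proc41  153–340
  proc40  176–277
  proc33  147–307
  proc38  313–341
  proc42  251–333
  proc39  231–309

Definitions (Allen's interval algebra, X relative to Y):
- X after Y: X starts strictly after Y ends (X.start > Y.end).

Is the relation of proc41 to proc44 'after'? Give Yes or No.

proc41 = [153, 340], proc44 = [302, 404].
Actual relation of proc41 to proc44: overlaps.
Asked whether 'after' holds → No.

No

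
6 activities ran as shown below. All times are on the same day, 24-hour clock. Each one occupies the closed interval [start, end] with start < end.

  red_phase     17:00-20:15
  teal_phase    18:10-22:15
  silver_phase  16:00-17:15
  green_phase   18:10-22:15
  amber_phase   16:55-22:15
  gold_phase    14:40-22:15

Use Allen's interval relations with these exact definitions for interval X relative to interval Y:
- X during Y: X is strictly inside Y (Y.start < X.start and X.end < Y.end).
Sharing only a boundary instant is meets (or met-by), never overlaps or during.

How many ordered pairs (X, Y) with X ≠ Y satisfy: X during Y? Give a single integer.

Checking all 30 ordered pairs for relation 'during'; matching pairs in alphabetical order:
(red_phase, amber_phase): red_phase during amber_phase ✓
(red_phase, gold_phase): red_phase during gold_phase ✓
(silver_phase, gold_phase): silver_phase during gold_phase ✓
Count: 3.

3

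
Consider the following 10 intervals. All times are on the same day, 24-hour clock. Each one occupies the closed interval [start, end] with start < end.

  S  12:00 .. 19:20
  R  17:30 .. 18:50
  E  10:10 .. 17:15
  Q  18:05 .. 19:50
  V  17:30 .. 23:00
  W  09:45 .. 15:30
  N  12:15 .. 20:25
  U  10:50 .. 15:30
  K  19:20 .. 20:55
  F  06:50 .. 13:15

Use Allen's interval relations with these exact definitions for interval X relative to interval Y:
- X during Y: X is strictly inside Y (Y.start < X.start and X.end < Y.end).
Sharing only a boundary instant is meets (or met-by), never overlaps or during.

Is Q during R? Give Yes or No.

No

Q = [18:05, 19:50], R = [17:30, 18:50].
Actual relation of Q to R: overlapped-by.
Asked whether 'during' holds → No.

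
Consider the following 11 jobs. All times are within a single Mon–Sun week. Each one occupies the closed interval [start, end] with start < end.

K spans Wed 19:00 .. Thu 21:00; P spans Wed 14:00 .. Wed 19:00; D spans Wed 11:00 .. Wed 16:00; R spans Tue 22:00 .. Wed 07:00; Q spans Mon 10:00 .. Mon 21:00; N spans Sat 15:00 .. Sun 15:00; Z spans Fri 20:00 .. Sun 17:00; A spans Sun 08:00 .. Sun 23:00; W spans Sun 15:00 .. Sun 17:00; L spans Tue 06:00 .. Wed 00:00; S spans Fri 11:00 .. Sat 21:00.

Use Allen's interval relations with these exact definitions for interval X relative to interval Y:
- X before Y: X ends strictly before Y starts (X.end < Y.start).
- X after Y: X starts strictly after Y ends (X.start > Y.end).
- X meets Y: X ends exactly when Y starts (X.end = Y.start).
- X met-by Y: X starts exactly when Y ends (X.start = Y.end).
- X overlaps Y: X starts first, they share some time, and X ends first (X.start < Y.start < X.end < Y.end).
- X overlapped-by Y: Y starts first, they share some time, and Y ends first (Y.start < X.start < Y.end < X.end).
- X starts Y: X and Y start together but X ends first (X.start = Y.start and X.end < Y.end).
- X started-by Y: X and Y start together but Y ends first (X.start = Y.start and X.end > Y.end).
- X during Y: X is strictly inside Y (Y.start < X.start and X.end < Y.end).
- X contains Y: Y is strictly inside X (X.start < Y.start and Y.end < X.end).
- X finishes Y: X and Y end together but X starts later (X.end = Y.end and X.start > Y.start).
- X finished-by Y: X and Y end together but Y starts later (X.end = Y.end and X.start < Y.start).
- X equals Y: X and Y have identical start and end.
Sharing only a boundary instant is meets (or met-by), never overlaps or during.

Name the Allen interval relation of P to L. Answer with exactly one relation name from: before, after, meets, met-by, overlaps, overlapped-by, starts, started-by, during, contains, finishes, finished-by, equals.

after

P = [Wed 14:00, Wed 19:00]; L = [Tue 06:00, Wed 00:00].
Compare endpoints: P.start > L.start, P.start > L.end, P.end > L.start, P.end > L.end.
That pattern is 'after'.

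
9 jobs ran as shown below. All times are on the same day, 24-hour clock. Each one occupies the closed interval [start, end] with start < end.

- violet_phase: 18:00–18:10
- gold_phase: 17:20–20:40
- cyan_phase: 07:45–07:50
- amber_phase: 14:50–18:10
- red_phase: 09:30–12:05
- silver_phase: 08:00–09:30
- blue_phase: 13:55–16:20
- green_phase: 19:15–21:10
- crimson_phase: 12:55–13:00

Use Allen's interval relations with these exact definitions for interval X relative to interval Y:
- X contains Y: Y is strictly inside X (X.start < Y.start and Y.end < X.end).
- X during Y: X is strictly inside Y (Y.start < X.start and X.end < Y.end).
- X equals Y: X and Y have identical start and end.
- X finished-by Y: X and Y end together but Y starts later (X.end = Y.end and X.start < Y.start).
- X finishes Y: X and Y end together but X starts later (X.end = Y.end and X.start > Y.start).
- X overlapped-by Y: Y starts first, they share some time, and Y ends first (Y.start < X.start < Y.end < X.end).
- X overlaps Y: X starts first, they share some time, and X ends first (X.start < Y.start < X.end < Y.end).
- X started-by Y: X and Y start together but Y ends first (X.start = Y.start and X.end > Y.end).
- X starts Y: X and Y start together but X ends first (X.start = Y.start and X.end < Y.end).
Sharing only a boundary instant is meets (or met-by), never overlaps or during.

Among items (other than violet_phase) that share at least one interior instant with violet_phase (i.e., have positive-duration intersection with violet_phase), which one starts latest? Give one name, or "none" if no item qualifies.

gold_phase

Target violet_phase = [18:00, 18:10].
amber_phase [14:50, 18:10] → finished-by → candidate.
blue_phase [13:55, 16:20] → before → excluded.
crimson_phase [12:55, 13:00] → before → excluded.
cyan_phase [07:45, 07:50] → before → excluded.
gold_phase [17:20, 20:40] → contains → candidate.
green_phase [19:15, 21:10] → after → excluded.
red_phase [09:30, 12:05] → before → excluded.
silver_phase [08:00, 09:30] → before → excluded.
Among candidates, latest start is 17:20 → gold_phase.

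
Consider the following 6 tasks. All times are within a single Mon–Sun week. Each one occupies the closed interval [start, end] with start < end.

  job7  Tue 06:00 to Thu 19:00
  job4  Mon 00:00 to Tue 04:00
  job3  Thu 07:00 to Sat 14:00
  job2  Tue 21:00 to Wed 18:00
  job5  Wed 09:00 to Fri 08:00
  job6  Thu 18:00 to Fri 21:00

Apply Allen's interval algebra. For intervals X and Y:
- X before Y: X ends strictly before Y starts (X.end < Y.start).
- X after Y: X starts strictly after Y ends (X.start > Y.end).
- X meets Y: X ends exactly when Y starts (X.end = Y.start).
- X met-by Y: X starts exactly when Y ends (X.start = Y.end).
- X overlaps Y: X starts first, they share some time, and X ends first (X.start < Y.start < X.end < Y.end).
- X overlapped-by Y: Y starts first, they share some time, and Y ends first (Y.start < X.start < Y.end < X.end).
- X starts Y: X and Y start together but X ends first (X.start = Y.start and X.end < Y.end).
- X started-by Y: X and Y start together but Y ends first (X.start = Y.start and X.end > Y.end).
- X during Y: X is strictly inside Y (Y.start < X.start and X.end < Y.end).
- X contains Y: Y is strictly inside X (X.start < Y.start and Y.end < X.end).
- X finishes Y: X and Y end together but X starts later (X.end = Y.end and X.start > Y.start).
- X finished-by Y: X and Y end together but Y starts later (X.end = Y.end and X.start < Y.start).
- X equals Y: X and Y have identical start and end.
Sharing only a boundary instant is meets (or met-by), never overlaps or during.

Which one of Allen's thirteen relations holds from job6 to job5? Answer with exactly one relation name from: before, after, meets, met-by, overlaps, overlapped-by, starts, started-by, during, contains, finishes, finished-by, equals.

job6 = [Thu 18:00, Fri 21:00]; job5 = [Wed 09:00, Fri 08:00].
Compare endpoints: job6.start > job5.start, job6.start < job5.end, job6.end > job5.start, job6.end > job5.end.
That pattern is 'overlapped-by'.

overlapped-by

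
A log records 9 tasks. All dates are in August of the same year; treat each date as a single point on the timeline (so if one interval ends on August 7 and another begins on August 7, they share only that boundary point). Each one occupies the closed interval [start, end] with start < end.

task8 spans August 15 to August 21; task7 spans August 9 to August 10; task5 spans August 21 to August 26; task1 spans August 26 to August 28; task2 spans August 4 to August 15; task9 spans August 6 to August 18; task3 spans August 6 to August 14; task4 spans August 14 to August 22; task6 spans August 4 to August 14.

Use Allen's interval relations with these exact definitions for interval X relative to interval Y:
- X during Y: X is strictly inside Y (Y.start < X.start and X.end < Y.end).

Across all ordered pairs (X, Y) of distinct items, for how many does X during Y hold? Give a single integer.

6

Checking all 72 ordered pairs for relation 'during'; matching pairs in alphabetical order:
(task3, task2): task3 during task2 ✓
(task7, task2): task7 during task2 ✓
(task7, task3): task7 during task3 ✓
(task7, task6): task7 during task6 ✓
(task7, task9): task7 during task9 ✓
(task8, task4): task8 during task4 ✓
Count: 6.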